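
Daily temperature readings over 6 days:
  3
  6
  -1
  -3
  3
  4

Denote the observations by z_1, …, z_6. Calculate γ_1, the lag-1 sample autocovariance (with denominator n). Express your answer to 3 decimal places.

0.667

Mean z̄ = (3 + 6 − 1 − 3 + 3 + 4)/6 = 2.0000
Deviations: 1.0000, 4.0000, -3.0000, -5.0000, 1.0000, 2.0000
Σ_{t=1}^{5}(z_t−z̄)(z_{t+1}−z̄) = 4.0000
γ_1 = 4.0000 / 6 = 0.667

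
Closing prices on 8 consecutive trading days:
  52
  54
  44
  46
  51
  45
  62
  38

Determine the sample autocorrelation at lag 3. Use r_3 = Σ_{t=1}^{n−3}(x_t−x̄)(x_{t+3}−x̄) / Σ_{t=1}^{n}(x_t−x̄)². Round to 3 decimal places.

Mean x̄ = (52 + 54 + 44 + 46 + 51 + 45 + 62 + 38)/8 = 49.0000
Σ(x_t−x̄)(x_{t+3}−x̄) = (-9.0000) + (10.0000) + (20.0000) + (-39.0000) + (-22.0000) = -40.0000
Denominator Σ(x_t−x̄)² = 378.0000
r_3 = -40.0000 / 378.0000 = -0.106

-0.106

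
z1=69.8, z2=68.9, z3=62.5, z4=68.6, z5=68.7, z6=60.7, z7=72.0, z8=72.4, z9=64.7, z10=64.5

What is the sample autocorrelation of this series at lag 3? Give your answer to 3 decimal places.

Mean z̄ = (69.8 + 68.9 + 62.5 + 68.6 + 68.7 + 60.7 + 72.0 + 72.4 + 64.7 + 64.5)/10 = 67.2800
Numerator Σ_{t=1}^{7}(z_t−z̄)(z_{t+3}−z̄) = 54.4348
Denominator Σ(z_t−z̄)² = 141.7560
r_3 = 54.4348 / 141.7560 = 0.384

0.384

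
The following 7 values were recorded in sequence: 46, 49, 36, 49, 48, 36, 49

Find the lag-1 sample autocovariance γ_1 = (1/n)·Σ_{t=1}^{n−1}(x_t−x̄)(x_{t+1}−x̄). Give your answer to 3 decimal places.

-17.297

Mean x̄ = (46 + 49 + 36 + 49 + 48 + 36 + 49)/7 = 44.7143
Deviations: 1.2857, 4.2857, -8.7143, 4.2857, 3.2857, -8.7143, 4.2857
Σ_{t=1}^{6}(x_t−x̄)(x_{t+1}−x̄) = -121.0816
γ_1 = -121.0816 / 7 = -17.297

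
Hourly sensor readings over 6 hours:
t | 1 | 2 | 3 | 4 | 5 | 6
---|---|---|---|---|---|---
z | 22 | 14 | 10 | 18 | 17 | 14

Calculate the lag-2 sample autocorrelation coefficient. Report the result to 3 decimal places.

-0.598

Mean z̄ = (22 + 14 + 10 + 18 + 17 + 14)/6 = 15.8333
Deviations from mean: 6.1667, -1.8333, -5.8333, 2.1667, 1.1667, -1.8333
Numerator Σ_{t=1}^{4}(z_t−z̄)(z_{t+2}−z̄) = -50.7222
Denominator Σ(z_t−z̄)² = 84.8333
r_2 = -50.7222 / 84.8333 = -0.598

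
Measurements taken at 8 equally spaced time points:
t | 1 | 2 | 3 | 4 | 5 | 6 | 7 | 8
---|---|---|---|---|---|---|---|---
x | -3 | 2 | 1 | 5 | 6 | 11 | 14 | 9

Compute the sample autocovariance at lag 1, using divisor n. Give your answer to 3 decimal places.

15.748

Mean x̄ = (-3 + 2 + 1 + 5 + 6 + 11 + 14 + 9)/8 = 5.6250
Deviations: -8.6250, -3.6250, -4.6250, -0.6250, 0.3750, 5.3750, 8.3750, 3.3750
Σ_{t=1}^{7}(x_t−x̄)(x_{t+1}−x̄) = 125.9844
γ_1 = 125.9844 / 8 = 15.748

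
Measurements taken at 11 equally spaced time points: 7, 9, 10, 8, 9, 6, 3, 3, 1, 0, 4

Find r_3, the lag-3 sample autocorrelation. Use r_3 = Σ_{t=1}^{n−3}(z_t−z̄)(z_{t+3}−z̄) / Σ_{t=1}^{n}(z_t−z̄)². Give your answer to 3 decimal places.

0.156

Mean z̄ = (7 + 9 + 10 + 8 + 9 + 6 + 3 + 3 + 1 + 0 + 4)/11 = 5.4545
Numerator Σ_{t=1}^{8}(z_t−z̄)(z_{t+3}−z̄) = 18.5620
Denominator Σ(z_t−z̄)² = 118.7273
r_3 = 18.5620 / 118.7273 = 0.156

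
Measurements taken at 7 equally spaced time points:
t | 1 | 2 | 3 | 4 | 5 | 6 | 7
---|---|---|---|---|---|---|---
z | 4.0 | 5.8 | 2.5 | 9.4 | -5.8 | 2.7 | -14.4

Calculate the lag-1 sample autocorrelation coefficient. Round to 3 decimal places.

Mean z̄ = (4.0 + 5.8 + 2.5 + 9.4 − 5.8 + 2.7 − 14.4)/7 = 0.6000
Deviations from mean: 3.4000, 5.2000, 1.9000, 8.8000, -6.4000, 2.1000, -15.0000
Numerator Σ_{t=1}^{6}(z_t−z̄)(z_{t+1}−z̄) = -56.9800
Denominator Σ(z_t−z̄)² = 390.0200
r_1 = -56.9800 / 390.0200 = -0.146

-0.146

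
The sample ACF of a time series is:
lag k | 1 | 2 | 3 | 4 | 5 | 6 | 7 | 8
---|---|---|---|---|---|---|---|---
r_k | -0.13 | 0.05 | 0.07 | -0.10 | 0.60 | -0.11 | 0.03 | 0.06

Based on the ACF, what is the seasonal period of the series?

5

The largest autocorrelation is r_5 = 0.60; the remaining lags stay at or below 0.07.
The dominant spike at lag 5 indicates a seasonal period of 5.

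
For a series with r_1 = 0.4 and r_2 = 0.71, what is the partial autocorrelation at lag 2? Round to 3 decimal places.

0.655

φ_{22} = (r_2 − r_1²) / (1 − r_1²)
r_1² = (0.4)² = 0.16
Numerator = 0.71 − 0.1600 = 0.5500; denominator = 1 − 0.1600 = 0.8400
φ_{22} = 0.5500 / 0.8400 = 0.655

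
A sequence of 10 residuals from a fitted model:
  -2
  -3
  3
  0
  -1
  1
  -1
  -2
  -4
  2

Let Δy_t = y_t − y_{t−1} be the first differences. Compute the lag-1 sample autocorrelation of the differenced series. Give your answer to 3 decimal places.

-0.369

First differences Δy: -1, 6, -3, -1, 2, -2, -1, -2, 6
Mean of differences = 0.4444
Numerator Σ(Δy_t−Δȳ)(Δy_{t+1}−Δȳ) = -34.7531
Denominator Σ(Δy_t−Δȳ)² = 94.2222
r_1(Δy) = -34.7531 / 94.2222 = -0.369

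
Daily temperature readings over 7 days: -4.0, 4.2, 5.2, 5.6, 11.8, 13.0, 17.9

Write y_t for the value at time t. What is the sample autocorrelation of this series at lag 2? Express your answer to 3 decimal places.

0.185

Mean ȳ = (-4.0 + 4.2 + 5.2 + 5.6 + 11.8 + 13.0 + 17.9)/7 = 7.6714
Σ(y_t−ȳ)(y_{t+2}−ȳ) = (28.8451) + (7.1908) + (-10.2035) + (-11.0378) + (42.2294) = 57.0241
Denominator Σ(y_t−ȳ)² = 308.7343
r_2 = 57.0241 / 308.7343 = 0.185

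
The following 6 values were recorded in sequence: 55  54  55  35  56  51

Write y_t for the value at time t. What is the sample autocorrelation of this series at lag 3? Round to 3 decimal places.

Mean ȳ = (55 + 54 + 55 + 35 + 56 + 51)/6 = 51.0000
Σ(y_t−ȳ)(y_{t+3}−ȳ) = (-64.0000) + (15.0000) + (0.0000) = -49.0000
Denominator Σ(y_t−ȳ)² = 322.0000
r_3 = -49.0000 / 322.0000 = -0.152

-0.152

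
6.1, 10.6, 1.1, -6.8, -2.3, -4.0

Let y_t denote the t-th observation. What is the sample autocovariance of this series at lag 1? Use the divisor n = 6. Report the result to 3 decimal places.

15.172

Mean ȳ = (6.1 + 10.6 + 1.1 − 6.8 − 2.3 − 4.0)/6 = 0.7833
Σ_{t=1}^{5}(y_t−ȳ)(y_{t+1}−ȳ) = 91.0297
γ_1 = 91.0297 / 6 = 15.172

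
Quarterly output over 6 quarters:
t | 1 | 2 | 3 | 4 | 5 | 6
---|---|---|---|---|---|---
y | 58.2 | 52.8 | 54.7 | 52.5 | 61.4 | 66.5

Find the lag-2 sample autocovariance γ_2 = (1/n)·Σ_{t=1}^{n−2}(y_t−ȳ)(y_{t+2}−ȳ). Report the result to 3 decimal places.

-5.503

Mean ȳ = (58.2 + 52.8 + 54.7 + 52.5 + 61.4 + 66.5)/6 = 57.6833
Σ_{t=1}^{4}(y_t−ȳ)(y_{t+2}−ȳ) = -33.0172
γ_2 = -33.0172 / 6 = -5.503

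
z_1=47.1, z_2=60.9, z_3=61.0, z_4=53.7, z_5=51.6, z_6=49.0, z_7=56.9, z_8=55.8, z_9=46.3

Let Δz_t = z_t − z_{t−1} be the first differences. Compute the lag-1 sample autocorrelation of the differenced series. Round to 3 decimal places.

First differences Δz: 13.8, 0.1, -7.3, -2.1, -2.6, 7.9, -1.1, -9.5
Mean of differences = -0.1000
Numerator Σ(Δz_t−Δz̄)(Δz_{t+1}−Δz̄) = 2.1400
Denominator Σ(Δz_t−Δz̄)² = 408.7000
r_1(Δz) = 2.1400 / 408.7000 = 0.005

0.005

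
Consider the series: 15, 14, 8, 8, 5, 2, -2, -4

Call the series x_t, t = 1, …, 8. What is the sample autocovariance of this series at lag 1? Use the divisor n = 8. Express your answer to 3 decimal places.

Mean x̄ = (15 + 14 + 8 + 8 + 5 + 2 − 2 − 4)/8 = 5.7500
Σ_{t=1}^{7}(x_t−x̄)(x_{t+1}−x̄) = 205.6875
γ_1 = 205.6875 / 8 = 25.711

25.711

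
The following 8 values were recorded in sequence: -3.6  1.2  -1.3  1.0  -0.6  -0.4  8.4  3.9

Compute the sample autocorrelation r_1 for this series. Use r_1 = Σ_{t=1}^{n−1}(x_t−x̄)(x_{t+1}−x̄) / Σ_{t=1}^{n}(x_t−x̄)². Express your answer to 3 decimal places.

0.125

Mean x̄ = (-3.6 + 1.2 − 1.3 + 1.0 − 0.6 − 0.4 + 8.4 + 3.9)/8 = 1.0750
Σ(x_t−x̄)(x_{t+1}−x̄) = (-0.5844) + (-0.2969) + (0.1781) + (0.1256) + (2.4706) + (-10.8044) + (20.6931) = 11.7819
Denominator Σ(x_t−x̄)² = 94.1350
r_1 = 11.7819 / 94.1350 = 0.125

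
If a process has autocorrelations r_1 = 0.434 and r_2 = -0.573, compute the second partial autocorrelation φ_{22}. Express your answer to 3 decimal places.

-0.938

φ_{22} = (r_2 − r_1²) / (1 − r_1²)
r_1² = (0.434)² = 0.188356
Numerator = -0.573 − 0.1884 = -0.7614; denominator = 1 − 0.1884 = 0.8116
φ_{22} = -0.7614 / 0.8116 = -0.938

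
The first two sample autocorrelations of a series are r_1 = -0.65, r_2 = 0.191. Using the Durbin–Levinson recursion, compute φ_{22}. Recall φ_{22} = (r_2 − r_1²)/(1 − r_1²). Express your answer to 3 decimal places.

φ_{22} = (r_2 − r_1²) / (1 − r_1²)
r_1² = (-0.65)² = 0.4225
Numerator = 0.191 − 0.4225 = -0.2315; denominator = 1 − 0.4225 = 0.5775
φ_{22} = -0.2315 / 0.5775 = -0.401

-0.401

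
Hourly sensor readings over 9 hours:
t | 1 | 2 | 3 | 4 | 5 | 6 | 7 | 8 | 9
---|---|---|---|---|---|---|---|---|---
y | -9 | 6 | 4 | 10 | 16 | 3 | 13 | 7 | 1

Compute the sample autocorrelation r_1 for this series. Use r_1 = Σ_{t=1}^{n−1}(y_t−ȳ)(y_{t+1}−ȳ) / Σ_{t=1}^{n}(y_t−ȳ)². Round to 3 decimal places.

-0.027

Mean ȳ = (-9 + 6 + 4 + 10 + 16 + 3 + 13 + 7 + 1)/9 = 5.6667
Numerator Σ_{t=1}^{8}(y_t−ȳ)(y_{t+1}−ȳ) = -11.4444
Denominator Σ(y_t−ȳ)² = 428.0000
r_1 = -11.4444 / 428.0000 = -0.027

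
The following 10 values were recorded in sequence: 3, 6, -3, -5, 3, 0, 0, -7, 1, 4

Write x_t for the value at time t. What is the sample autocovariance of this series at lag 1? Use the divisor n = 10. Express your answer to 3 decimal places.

Mean x̄ = (3 + 6 − 3 − 5 + 3 + 0 + 0 − 7 + 1 + 4)/10 = 0.2000
Σ_{t=1}^{9}(x_t−x̄)(x_{t+1}−x̄) = -2.0400
γ_1 = -2.0400 / 10 = -0.204

-0.204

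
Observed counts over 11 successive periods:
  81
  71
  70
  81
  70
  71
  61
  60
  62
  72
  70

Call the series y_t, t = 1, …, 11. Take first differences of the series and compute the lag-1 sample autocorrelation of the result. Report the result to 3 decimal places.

First differences Δy: -10, -1, 11, -11, 1, -10, -1, 2, 10, -2
Mean of differences = -1.1000
Numerator Σ(Δy_t−Δȳ)(Δy_{t+1}−Δȳ) = -135.1100
Denominator Σ(Δy_t−Δȳ)² = 540.9000
r_1(Δy) = -135.1100 / 540.9000 = -0.250

-0.250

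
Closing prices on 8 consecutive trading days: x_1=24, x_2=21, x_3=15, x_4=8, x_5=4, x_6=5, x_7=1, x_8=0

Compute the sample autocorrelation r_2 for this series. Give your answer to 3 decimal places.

0.221

Mean x̄ = (24 + 21 + 15 + 8 + 4 + 5 + 1 + 0)/8 = 9.7500
Deviations from mean: 14.2500, 11.2500, 5.2500, -1.7500, -5.7500, -4.7500, -8.7500, -9.7500
Σ(x_t−x̄)(x_{t+2}−x̄) = (74.8125) + (-19.6875) + (-30.1875) + (8.3125) + (50.3125) + (46.3125) = 129.8750
Denominator Σ(x_t−x̄)² = 587.5000
r_2 = 129.8750 / 587.5000 = 0.221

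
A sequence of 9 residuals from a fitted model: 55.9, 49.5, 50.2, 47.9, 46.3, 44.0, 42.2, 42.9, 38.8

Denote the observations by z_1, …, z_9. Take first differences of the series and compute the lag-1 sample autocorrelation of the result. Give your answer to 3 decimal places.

-0.451

First differences Δz: -6.4, 0.7, -2.3, -1.6, -2.3, -1.8, 0.7, -4.1
Mean of differences = -2.1375
Numerator Σ(Δz_t−Δz̄)(Δz_{t+1}−Δz̄) = -17.3964
Denominator Σ(Δz_t−Δz̄)² = 38.5788
r_1(Δz) = -17.3964 / 38.5788 = -0.451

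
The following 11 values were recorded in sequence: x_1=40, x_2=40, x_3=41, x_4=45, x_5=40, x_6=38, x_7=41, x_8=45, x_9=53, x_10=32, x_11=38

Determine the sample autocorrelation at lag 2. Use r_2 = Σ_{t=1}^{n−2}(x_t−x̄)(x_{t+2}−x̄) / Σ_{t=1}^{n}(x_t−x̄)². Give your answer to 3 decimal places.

-0.371

Mean x̄ = (40 + 40 + 41 + 45 + 40 + 38 + 41 + 45 + 53 + 32 + 38)/11 = 41.1818
Numerator Σ_{t=1}^{9}(x_t−x̄)(x_{t+2}−x̄) = -102.9752
Denominator Σ(x_t−x̄)² = 277.6364
r_2 = -102.9752 / 277.6364 = -0.371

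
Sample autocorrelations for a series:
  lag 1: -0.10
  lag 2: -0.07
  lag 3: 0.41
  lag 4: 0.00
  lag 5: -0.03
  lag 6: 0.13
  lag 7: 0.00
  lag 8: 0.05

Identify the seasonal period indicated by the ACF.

The largest autocorrelation is r_3 = 0.41; the remaining lags stay at or below 0.13.
The dominant spike at lag 3 indicates a seasonal period of 3.

3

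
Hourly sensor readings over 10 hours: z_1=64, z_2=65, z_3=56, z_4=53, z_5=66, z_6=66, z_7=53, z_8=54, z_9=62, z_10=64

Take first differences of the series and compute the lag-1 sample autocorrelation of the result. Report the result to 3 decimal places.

First differences Δz: 1, -9, -3, 13, 0, -13, 1, 8, 2
Mean of differences = 0.0000
Numerator Σ(Δz_t−Δz̄)(Δz_{t+1}−Δz̄) = -10.0000
Denominator Σ(Δz_t−Δz̄)² = 498.0000
r_1(Δz) = -10.0000 / 498.0000 = -0.020

-0.020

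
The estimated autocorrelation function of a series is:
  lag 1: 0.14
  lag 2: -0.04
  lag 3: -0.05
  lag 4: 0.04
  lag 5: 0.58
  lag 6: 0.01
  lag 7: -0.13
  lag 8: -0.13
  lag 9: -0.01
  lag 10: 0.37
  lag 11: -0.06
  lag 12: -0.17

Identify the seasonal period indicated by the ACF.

The largest autocorrelation is r_5 = 0.58, with a weaker echo at lag 10 (0.37); the remaining lags stay at or below 0.14.
The dominant spike at lag 5 indicates a seasonal period of 5.

5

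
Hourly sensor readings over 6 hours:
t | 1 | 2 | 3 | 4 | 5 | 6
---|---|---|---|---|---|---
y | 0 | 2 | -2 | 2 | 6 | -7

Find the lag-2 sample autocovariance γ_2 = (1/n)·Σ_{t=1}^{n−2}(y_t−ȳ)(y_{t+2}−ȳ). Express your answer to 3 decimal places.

Mean ȳ = (0 + 2 − 2 + 2 + 6 − 7)/6 = 0.1667
Deviations: -0.1667, 1.8333, -2.1667, 1.8333, 5.8333, -7.1667
Σ_{t=1}^{4}(y_t−ȳ)(y_{t+2}−ȳ) = -22.0556
γ_2 = -22.0556 / 6 = -3.676

-3.676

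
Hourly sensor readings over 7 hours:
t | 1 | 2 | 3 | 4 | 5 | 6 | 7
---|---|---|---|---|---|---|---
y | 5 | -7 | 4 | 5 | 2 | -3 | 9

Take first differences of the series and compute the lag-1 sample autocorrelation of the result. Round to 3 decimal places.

-0.390

First differences Δy: -12, 11, 1, -3, -5, 12
Mean of differences = 0.6667
Numerator Σ(Δy_t−Δȳ)(Δy_{t+1}−Δȳ) = -172.1111
Denominator Σ(Δy_t−Δȳ)² = 441.3333
r_1(Δy) = -172.1111 / 441.3333 = -0.390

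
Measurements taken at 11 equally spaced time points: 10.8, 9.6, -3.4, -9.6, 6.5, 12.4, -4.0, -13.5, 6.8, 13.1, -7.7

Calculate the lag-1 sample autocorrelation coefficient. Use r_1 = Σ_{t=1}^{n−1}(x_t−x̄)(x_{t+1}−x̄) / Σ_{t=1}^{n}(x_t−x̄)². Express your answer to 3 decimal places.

Mean x̄ = (10.8 + 9.6 − 3.4 − 9.6 + 6.5 + 12.4 − 4.0 − 13.5 + 6.8 + 13.1 − 7.7)/11 = 1.9091
Numerator Σ_{t=1}^{10}(x_t−x̄)(x_{t+1}−x̄) = -15.1274
Denominator Σ(x_t−x̄)² = 943.8291
r_1 = -15.1274 / 943.8291 = -0.016

-0.016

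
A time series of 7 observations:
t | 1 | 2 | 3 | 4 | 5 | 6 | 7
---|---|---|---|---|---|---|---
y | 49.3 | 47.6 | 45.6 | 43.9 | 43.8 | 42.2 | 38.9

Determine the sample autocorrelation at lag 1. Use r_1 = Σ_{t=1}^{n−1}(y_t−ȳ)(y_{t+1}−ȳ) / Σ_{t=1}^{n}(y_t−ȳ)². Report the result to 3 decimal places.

0.456

Mean ȳ = (49.3 + 47.6 + 45.6 + 43.9 + 43.8 + 42.2 + 38.9)/7 = 44.4714
Deviations from mean: 4.8286, 3.1286, 1.1286, -0.5714, -0.6714, -2.2714, -5.5714
Numerator Σ_{t=1}^{6}(y_t−ȳ)(y_{t+1}−ȳ) = 32.5563
Denominator Σ(y_t−ȳ)² = 71.3543
r_1 = 32.5563 / 71.3543 = 0.456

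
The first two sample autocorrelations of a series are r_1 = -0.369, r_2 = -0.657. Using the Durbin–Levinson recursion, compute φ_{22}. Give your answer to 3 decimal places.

-0.918

φ_{22} = (r_2 − r_1²) / (1 − r_1²)
r_1² = (-0.369)² = 0.136161
Numerator = -0.657 − 0.1362 = -0.7932; denominator = 1 − 0.1362 = 0.8638
φ_{22} = -0.7932 / 0.8638 = -0.918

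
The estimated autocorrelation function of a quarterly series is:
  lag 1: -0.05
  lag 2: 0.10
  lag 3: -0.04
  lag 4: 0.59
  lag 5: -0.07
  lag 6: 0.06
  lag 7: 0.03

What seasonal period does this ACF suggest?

4

The largest autocorrelation is r_4 = 0.59; the remaining lags stay at or below 0.10.
The dominant spike at lag 4 indicates a seasonal period of 4.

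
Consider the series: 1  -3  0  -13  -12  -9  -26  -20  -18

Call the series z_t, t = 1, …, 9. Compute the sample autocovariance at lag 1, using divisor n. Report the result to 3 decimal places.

36.591

Mean z̄ = (1 − 3 + 0 − 13 − 12 − 9 − 26 − 20 − 18)/9 = -11.1111
Σ_{t=1}^{8}(z_t−z̄)(z_{t+1}−z̄) = 329.3210
γ_1 = 329.3210 / 9 = 36.591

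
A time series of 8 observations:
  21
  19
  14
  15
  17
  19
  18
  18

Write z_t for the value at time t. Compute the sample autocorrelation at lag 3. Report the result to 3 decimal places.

Mean z̄ = (21 + 19 + 14 + 15 + 17 + 19 + 18 + 18)/8 = 17.6250
Deviations from mean: 3.3750, 1.3750, -3.6250, -2.6250, -0.6250, 1.3750, 0.3750, 0.3750
Σ(z_t−z̄)(z_{t+3}−z̄) = (-8.8594) + (-0.8594) + (-4.9844) + (-0.9844) + (-0.2344) = -15.9219
Denominator Σ(z_t−z̄)² = 35.8750
r_3 = -15.9219 / 35.8750 = -0.444

-0.444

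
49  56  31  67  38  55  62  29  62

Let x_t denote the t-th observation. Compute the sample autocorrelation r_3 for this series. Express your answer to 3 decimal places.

0.210

Mean x̄ = (49 + 56 + 31 + 67 + 38 + 55 + 62 + 29 + 62)/9 = 49.8889
Σ(x_t−x̄)(x_{t+3}−x̄) = (-15.2099) + (-72.6543) + (-96.5432) + (207.2346) + (248.3457) + (61.9012) = 333.0741
Denominator Σ(x_t−x̄)² = 1584.8889
r_3 = 333.0741 / 1584.8889 = 0.210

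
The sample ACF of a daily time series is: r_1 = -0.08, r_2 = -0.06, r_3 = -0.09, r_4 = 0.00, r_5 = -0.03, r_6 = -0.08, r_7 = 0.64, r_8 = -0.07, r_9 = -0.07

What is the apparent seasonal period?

The largest autocorrelation is r_7 = 0.64; the remaining lags stay at or below 0.00.
The dominant spike at lag 7 indicates a seasonal period of 7.

7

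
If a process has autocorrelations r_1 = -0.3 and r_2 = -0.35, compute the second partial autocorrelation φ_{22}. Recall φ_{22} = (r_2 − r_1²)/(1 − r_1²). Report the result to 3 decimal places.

-0.484

φ_{22} = (r_2 − r_1²) / (1 − r_1²)
r_1² = (-0.3)² = 0.09
Numerator = -0.35 − 0.0900 = -0.4400; denominator = 1 − 0.0900 = 0.9100
φ_{22} = -0.4400 / 0.9100 = -0.484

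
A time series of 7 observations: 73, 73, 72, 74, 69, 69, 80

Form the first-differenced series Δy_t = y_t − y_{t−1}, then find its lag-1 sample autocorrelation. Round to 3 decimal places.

-0.061

First differences Δy: 0, -1, 2, -5, 0, 11
Mean of differences = 1.1667
Numerator Σ(Δy_t−Δȳ)(Δy_{t+1}−Δȳ) = -8.6944
Denominator Σ(Δy_t−Δȳ)² = 142.8333
r_1(Δy) = -8.6944 / 142.8333 = -0.061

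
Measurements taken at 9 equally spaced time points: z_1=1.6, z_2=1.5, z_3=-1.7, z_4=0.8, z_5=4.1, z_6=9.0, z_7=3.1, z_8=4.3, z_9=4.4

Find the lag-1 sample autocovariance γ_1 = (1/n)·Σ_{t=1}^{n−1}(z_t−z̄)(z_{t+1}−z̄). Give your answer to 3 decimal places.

Mean z̄ = (1.6 + 1.5 − 1.7 + 0.8 + 4.1 + 9.0 + 3.1 + 4.3 + 4.4)/9 = 3.0111
Σ_{t=1}^{8}(z_t−z̄)(z_{t+1}−z̄) = 26.2188
γ_1 = 26.2188 / 9 = 2.913

2.913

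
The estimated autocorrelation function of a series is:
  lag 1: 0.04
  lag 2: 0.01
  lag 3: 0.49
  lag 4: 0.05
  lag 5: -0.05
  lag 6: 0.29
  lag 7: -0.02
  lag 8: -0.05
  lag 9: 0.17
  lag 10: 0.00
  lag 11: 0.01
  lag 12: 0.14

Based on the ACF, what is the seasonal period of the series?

3

The largest autocorrelation is r_3 = 0.49, with weaker echoes at lags 6 (0.29) and 9 (0.17); the remaining lags stay at or below 0.14.
The dominant spike at lag 3 indicates a seasonal period of 3.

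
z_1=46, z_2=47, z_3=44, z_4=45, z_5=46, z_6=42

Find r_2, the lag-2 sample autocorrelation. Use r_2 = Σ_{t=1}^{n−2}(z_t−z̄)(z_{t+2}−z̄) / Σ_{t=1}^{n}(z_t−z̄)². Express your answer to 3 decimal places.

-0.125

Mean z̄ = (46 + 47 + 44 + 45 + 46 + 42)/6 = 45.0000
Deviations from mean: 1.0000, 2.0000, -1.0000, 0.0000, 1.0000, -3.0000
Numerator Σ_{t=1}^{4}(z_t−z̄)(z_{t+2}−z̄) = -2.0000
Denominator Σ(z_t−z̄)² = 16.0000
r_2 = -2.0000 / 16.0000 = -0.125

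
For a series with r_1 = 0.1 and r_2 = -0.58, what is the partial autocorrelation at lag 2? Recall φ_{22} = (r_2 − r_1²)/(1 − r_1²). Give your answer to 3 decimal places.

φ_{22} = (r_2 − r_1²) / (1 − r_1²)
r_1² = (0.1)² = 0.01
Numerator = -0.58 − 0.0100 = -0.5900; denominator = 1 − 0.0100 = 0.9900
φ_{22} = -0.5900 / 0.9900 = -0.596

-0.596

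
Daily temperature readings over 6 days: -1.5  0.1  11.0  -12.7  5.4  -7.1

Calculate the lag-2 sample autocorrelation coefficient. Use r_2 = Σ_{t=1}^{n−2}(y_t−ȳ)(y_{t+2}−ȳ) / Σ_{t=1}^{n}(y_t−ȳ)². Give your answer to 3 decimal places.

Mean ȳ = (-1.5 + 0.1 + 11.0 − 12.7 + 5.4 − 7.1)/6 = -0.8000
Deviations from mean: -0.7000, 0.9000, 11.8000, -11.9000, 6.2000, -6.3000
Numerator Σ_{t=1}^{4}(y_t−ȳ)(y_{t+2}−ȳ) = 129.1600
Denominator Σ(y_t−ȳ)² = 360.2800
r_2 = 129.1600 / 360.2800 = 0.358

0.358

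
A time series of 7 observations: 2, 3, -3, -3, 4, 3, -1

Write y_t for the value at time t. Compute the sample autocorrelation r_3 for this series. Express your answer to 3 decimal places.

0.011

Mean ȳ = (2 + 3 − 3 − 3 + 4 + 3 − 1)/7 = 0.7143
Deviations from mean: 1.2857, 2.2857, -3.7143, -3.7143, 3.2857, 2.2857, -1.7143
Numerator Σ_{t=1}^{4}(y_t−ȳ)(y_{t+3}−ȳ) = 0.6122
Denominator Σ(y_t−ȳ)² = 53.4286
r_3 = 0.6122 / 53.4286 = 0.011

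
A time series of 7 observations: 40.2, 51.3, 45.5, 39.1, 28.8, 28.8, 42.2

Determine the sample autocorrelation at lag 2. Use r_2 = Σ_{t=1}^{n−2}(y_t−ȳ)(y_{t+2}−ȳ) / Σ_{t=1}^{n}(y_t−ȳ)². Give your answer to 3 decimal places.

-0.218

Mean ȳ = (40.2 + 51.3 + 45.5 + 39.1 + 28.8 + 28.8 + 42.2)/7 = 39.4143
Deviations from mean: 0.7857, 11.8857, 6.0857, -0.3143, -10.6143, -10.6143, 2.7857
Numerator Σ_{t=1}^{5}(y_t−ȳ)(y_{t+2}−ȳ) = -89.7818
Denominator Σ(y_t−ȳ)² = 412.1086
r_2 = -89.7818 / 412.1086 = -0.218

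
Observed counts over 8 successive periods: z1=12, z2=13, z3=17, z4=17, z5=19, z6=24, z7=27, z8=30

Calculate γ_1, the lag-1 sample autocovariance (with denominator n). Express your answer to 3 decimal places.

Mean z̄ = (12 + 13 + 17 + 17 + 19 + 24 + 27 + 30)/8 = 19.8750
Σ_{t=1}^{7}(z_t−z̄)(z_{t+1}−z̄) = 182.6094
γ_1 = 182.6094 / 8 = 22.826

22.826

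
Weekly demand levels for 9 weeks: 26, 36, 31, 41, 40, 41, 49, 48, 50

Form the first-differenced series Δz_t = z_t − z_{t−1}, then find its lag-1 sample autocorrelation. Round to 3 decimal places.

-0.705

First differences Δz: 10, -5, 10, -1, 1, 8, -1, 2
Mean of differences = 3.0000
Numerator Σ(Δz_t−Δz̄)(Δz_{t+1}−Δz̄) = -158.0000
Denominator Σ(Δz_t−Δz̄)² = 224.0000
r_1(Δz) = -158.0000 / 224.0000 = -0.705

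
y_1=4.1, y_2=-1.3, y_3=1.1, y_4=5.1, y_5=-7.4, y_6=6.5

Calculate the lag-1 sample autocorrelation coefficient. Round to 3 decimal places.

-0.648

Mean ȳ = (4.1 − 1.3 + 1.1 + 5.1 − 7.4 + 6.5)/6 = 1.3500
Deviations from mean: 2.7500, -2.6500, -0.2500, 3.7500, -8.7500, 5.1500
Σ(y_t−ȳ)(y_{t+1}−ȳ) = (-7.2875) + (0.6625) + (-0.9375) + (-32.8125) + (-45.0625) = -85.4375
Denominator Σ(y_t−ȳ)² = 131.7950
r_1 = -85.4375 / 131.7950 = -0.648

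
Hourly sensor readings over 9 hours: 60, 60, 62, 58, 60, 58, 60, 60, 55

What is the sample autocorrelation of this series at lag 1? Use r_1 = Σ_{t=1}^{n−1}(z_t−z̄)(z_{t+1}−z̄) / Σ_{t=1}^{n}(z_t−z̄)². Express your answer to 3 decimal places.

-0.195

Mean z̄ = (60 + 60 + 62 + 58 + 60 + 58 + 60 + 60 + 55)/9 = 59.2222
Numerator Σ_{t=1}^{8}(z_t−z̄)(z_{t+1}−z̄) = -6.1605
Denominator Σ(z_t−z̄)² = 31.5556
r_1 = -6.1605 / 31.5556 = -0.195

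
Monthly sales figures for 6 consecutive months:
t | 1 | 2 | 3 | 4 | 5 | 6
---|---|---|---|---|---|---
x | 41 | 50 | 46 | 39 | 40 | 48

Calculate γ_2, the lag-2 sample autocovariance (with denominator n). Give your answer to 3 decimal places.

-10.667

Mean x̄ = (41 + 50 + 46 + 39 + 40 + 48)/6 = 44.0000
Σ_{t=1}^{4}(x_t−x̄)(x_{t+2}−x̄) = -64.0000
γ_2 = -64.0000 / 6 = -10.667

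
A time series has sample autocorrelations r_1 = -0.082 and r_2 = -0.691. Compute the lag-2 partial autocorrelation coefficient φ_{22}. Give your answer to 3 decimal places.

φ_{22} = (r_2 − r_1²) / (1 − r_1²)
r_1² = (-0.082)² = 0.006724
Numerator = -0.691 − 0.0067 = -0.6977; denominator = 1 − 0.0067 = 0.9933
φ_{22} = -0.6977 / 0.9933 = -0.702

-0.702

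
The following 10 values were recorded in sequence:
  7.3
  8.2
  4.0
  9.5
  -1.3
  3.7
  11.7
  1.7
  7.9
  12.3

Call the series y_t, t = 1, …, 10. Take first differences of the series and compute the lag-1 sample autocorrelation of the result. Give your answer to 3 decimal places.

-0.526

First differences Δy: 0.9, -4.2, 5.5, -10.8, 5.0, 8.0, -10.0, 6.2, 4.4
Mean of differences = 0.5556
Numerator Σ(Δy_t−Δȳ)(Δy_{t+1}−Δȳ) = -215.1420
Denominator Σ(Δy_t−Δȳ)² = 409.3622
r_1(Δy) = -215.1420 / 409.3622 = -0.526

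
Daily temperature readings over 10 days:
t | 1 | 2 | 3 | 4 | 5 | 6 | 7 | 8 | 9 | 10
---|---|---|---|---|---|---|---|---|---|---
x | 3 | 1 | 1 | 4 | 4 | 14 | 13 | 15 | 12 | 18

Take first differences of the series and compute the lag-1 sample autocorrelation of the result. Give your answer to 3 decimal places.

First differences Δx: -2, 0, 3, 0, 10, -1, 2, -3, 6
Mean of differences = 1.6667
Numerator Σ(Δx_t−Δx̄)(Δx_{t+1}−Δx̄) = -57.1111
Denominator Σ(Δx_t−Δx̄)² = 138.0000
r_1(Δx) = -57.1111 / 138.0000 = -0.414

-0.414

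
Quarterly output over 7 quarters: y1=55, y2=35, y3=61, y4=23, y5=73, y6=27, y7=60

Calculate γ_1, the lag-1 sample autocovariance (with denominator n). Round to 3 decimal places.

Mean ȳ = (55 + 35 + 61 + 23 + 73 + 27 + 60)/7 = 47.7143
Deviations: 7.2857, -12.7143, 13.2857, -24.7143, 25.2857, -20.7143, 12.2857
Σ_{t=1}^{6}(y_t−ȳ)(y_{t+1}−ȳ) = -1993.0816
γ_1 = -1993.0816 / 7 = -284.726

-284.726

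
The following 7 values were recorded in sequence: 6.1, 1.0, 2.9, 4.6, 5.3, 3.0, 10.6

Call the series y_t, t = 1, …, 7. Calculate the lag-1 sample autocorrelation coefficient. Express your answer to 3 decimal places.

Mean ȳ = (6.1 + 1.0 + 2.9 + 4.6 + 5.3 + 3.0 + 10.6)/7 = 4.7857
Σ(y_t−ȳ)(y_{t+1}−ȳ) = (-4.9755) + (7.1388) + (0.3502) + (-0.0955) + (-0.9184) + (-10.3827) = -8.8831
Denominator Σ(y_t−ȳ)² = 56.9086
r_1 = -8.8831 / 56.9086 = -0.156

-0.156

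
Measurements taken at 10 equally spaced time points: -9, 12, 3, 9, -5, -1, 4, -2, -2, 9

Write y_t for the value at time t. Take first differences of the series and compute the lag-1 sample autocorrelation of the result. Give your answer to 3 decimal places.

First differences Δy: 21, -9, 6, -14, 4, 5, -6, 0, 11
Mean of differences = 2.0000
Numerator Σ(Δy_t−Δȳ)(Δy_{t+1}−Δȳ) = -369.0000
Denominator Σ(Δy_t−Δȳ)² = 916.0000
r_1(Δy) = -369.0000 / 916.0000 = -0.403

-0.403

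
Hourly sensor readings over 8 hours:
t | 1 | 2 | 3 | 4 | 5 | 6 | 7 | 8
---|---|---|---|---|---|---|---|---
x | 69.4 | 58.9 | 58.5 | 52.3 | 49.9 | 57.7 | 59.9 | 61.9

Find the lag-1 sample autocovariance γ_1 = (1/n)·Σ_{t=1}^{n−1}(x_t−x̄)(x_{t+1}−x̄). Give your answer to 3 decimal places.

8.632

Mean x̄ = (69.4 + 58.9 + 58.5 + 52.3 + 49.9 + 57.7 + 59.9 + 61.9)/8 = 58.5625
Deviations: 10.8375, 0.3375, -0.0625, -6.2625, -8.6625, -0.8625, 1.3375, 3.3375
Σ_{t=1}^{7}(x_t−x̄)(x_{t+1}−x̄) = 69.0586
γ_1 = 69.0586 / 8 = 8.632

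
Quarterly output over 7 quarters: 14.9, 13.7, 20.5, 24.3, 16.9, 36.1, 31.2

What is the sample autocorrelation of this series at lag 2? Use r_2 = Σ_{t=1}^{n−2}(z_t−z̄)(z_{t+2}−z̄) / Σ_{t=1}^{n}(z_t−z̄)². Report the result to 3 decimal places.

-0.031

Mean z̄ = (14.9 + 13.7 + 20.5 + 24.3 + 16.9 + 36.1 + 31.2)/7 = 22.5143
Deviations from mean: -7.6143, -8.8143, -2.0143, 1.7857, -5.6143, 13.5857, 8.6857
Numerator Σ_{t=1}^{5}(z_t−z̄)(z_{t+2}−z̄) = -13.5976
Denominator Σ(z_t−z̄)² = 434.4486
r_2 = -13.5976 / 434.4486 = -0.031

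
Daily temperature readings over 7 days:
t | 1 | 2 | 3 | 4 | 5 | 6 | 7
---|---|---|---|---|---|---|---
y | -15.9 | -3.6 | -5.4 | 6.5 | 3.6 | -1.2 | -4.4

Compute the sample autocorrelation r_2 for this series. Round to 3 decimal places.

Mean ȳ = (-15.9 − 3.6 − 5.4 + 6.5 + 3.6 − 1.2 − 4.4)/7 = -2.9143
Numerator Σ_{t=1}^{5}(y_t−ȳ)(y_{t+2}−ȳ) = 16.0910
Denominator Σ(y_t−ȳ)² = 311.4886
r_2 = 16.0910 / 311.4886 = 0.052

0.052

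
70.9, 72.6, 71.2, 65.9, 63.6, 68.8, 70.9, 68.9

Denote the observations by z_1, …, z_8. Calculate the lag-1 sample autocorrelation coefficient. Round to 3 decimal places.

0.396

Mean z̄ = (70.9 + 72.6 + 71.2 + 65.9 + 63.6 + 68.8 + 70.9 + 68.9)/8 = 69.1000
Σ(z_t−z̄)(z_{t+1}−z̄) = (6.3000) + (7.3500) + (-6.7200) + (17.6000) + (1.6500) + (-0.5400) + (-0.3600) = 25.2800
Denominator Σ(z_t−z̄)² = 63.7600
r_1 = 25.2800 / 63.7600 = 0.396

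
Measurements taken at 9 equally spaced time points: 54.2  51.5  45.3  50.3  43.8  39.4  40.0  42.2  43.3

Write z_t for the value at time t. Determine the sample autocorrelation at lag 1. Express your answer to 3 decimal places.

Mean z̄ = (54.2 + 51.5 + 45.3 + 50.3 + 43.8 + 39.4 + 40.0 + 42.2 + 43.3)/9 = 45.5556
Numerator Σ_{t=1}^{8}(z_t−z̄)(z_{t+1}−z̄) = 111.5402
Denominator Σ(z_t−z̄)² = 220.8222
r_1 = 111.5402 / 220.8222 = 0.505

0.505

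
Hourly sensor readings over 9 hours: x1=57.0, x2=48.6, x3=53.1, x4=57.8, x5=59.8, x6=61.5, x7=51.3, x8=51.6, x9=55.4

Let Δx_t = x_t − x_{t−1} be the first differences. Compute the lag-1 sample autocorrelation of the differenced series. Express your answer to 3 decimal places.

First differences Δx: -8.4, 4.5, 4.7, 2.0, 1.7, -10.2, 0.3, 3.8
Mean of differences = -0.2000
Numerator Σ(Δx_t−Δx̄)(Δx_{t+1}−Δx̄) = -22.5500
Denominator Σ(Δx_t−Δx̄)² = 238.0400
r_1(Δx) = -22.5500 / 238.0400 = -0.095

-0.095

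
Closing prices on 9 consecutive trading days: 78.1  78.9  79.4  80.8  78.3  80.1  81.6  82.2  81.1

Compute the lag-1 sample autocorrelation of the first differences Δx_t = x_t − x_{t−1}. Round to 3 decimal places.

First differences Δx: 0.8, 0.5, 1.4, -2.5, 1.8, 1.5, 0.6, -1.1
Mean of differences = 0.3750
Numerator Σ(Δx_t−Δx̄)(Δx_{t+1}−Δx̄) = -5.3381
Denominator Σ(Δx_t−Δx̄)² = 15.0350
r_1(Δx) = -5.3381 / 15.0350 = -0.355

-0.355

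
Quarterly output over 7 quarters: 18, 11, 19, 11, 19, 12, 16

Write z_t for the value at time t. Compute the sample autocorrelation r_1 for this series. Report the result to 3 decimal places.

-0.900

Mean z̄ = (18 + 11 + 19 + 11 + 19 + 12 + 16)/7 = 15.1429
Deviations from mean: 2.8571, -4.1429, 3.8571, -4.1429, 3.8571, -3.1429, 0.8571
Numerator Σ_{t=1}^{6}(z_t−z̄)(z_{t+1}−z̄) = -74.5918
Denominator Σ(z_t−z̄)² = 82.8571
r_1 = -74.5918 / 82.8571 = -0.900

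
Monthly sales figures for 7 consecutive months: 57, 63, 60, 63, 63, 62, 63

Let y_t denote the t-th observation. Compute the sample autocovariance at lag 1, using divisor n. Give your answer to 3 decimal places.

Mean ȳ = (57 + 63 + 60 + 63 + 63 + 62 + 63)/7 = 61.5714
Deviations: -4.5714, 1.4286, -1.5714, 1.4286, 1.4286, 0.4286, 1.4286
Σ_{t=1}^{6}(y_t−ȳ)(y_{t+1}−ȳ) = -7.7551
γ_1 = -7.7551 / 7 = -1.108

-1.108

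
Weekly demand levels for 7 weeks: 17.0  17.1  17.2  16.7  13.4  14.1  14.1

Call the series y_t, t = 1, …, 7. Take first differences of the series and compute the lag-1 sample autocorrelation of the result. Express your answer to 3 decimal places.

First differences Δy: 0.1, 0.1, -0.5, -3.3, 0.7, 0.0
Mean of differences = -0.4833
Numerator Σ(Δy_t−Δȳ)(Δy_{t+1}−Δȳ) = -2.3836
Denominator Σ(Δy_t−Δȳ)² = 10.2483
r_1(Δy) = -2.3836 / 10.2483 = -0.233

-0.233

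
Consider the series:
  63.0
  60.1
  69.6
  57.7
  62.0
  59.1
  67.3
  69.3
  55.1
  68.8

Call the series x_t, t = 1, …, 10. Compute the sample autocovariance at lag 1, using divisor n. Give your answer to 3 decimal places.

-12.947

Mean x̄ = (63.0 + 60.1 + 69.6 + 57.7 + 62.0 + 59.1 + 67.3 + 69.3 + 55.1 + 68.8)/10 = 63.2000
Σ_{t=1}^{9}(x_t−x̄)(x_{t+1}−x̄) = -129.4700
γ_1 = -129.4700 / 10 = -12.947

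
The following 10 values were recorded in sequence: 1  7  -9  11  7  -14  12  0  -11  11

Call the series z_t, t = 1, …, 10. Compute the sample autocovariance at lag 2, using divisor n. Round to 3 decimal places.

Mean z̄ = (1 + 7 − 9 + 11 + 7 − 14 + 12 + 0 − 11 + 11)/10 = 1.5000
Σ_{t=1}^{8}(z_t−z̄)(z_{t+2}−z̄) = -212.0000
γ_2 = -212.0000 / 10 = -21.200

-21.200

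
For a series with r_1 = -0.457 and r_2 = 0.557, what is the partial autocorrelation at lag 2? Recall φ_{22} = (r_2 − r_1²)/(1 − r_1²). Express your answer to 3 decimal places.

0.440

φ_{22} = (r_2 − r_1²) / (1 − r_1²)
r_1² = (-0.457)² = 0.208849
Numerator = 0.557 − 0.2088 = 0.3482; denominator = 1 − 0.2088 = 0.7912
φ_{22} = 0.3482 / 0.7912 = 0.440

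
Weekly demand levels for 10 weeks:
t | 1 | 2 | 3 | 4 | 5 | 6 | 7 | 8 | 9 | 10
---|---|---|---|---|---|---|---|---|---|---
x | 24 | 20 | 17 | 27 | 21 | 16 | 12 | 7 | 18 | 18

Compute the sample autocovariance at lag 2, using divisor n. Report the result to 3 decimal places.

-0.500

Mean x̄ = (24 + 20 + 17 + 27 + 21 + 16 + 12 + 7 + 18 + 18)/10 = 18.0000
Σ_{t=1}^{8}(x_t−x̄)(x_{t+2}−x̄) = -5.0000
γ_2 = -5.0000 / 10 = -0.500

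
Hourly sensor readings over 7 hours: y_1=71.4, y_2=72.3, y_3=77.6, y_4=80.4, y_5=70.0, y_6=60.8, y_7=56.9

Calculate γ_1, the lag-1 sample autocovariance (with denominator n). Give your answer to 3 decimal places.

Mean ȳ = (71.4 + 72.3 + 77.6 + 80.4 + 70.0 + 60.8 + 56.9)/7 = 69.9143
Σ_{t=1}^{6}(y_t−ȳ)(y_{t+1}−ȳ) = 221.2041
γ_1 = 221.2041 / 7 = 31.601

31.601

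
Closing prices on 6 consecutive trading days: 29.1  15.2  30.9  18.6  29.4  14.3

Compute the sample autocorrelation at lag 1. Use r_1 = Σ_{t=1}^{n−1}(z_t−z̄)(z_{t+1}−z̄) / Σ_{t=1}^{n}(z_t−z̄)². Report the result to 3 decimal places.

Mean z̄ = (29.1 + 15.2 + 30.9 + 18.6 + 29.4 + 14.3)/6 = 22.9167
Numerator Σ_{t=1}^{5}(z_t−z̄)(z_{t+1}−z̄) = -227.6319
Denominator Σ(z_t−z̄)² = 296.4283
r_1 = -227.6319 / 296.4283 = -0.768

-0.768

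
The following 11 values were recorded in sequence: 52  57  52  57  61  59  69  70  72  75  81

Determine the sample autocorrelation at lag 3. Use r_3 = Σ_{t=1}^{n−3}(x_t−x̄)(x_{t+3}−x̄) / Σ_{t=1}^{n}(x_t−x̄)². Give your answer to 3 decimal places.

Mean x̄ = (52 + 57 + 52 + 57 + 61 + 59 + 69 + 70 + 72 + 75 + 81)/11 = 64.0909
Numerator Σ_{t=1}^{8}(x_t−x̄)(x_{t+3}−x̄) = 229.3388
Denominator Σ(x_t−x̄)² = 954.9091
r_3 = 229.3388 / 954.9091 = 0.240

0.240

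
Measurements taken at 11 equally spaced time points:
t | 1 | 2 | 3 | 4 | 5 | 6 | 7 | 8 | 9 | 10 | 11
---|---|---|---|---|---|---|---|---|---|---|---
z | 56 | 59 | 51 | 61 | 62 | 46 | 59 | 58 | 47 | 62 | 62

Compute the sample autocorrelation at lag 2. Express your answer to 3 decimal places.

Mean z̄ = (56 + 59 + 51 + 61 + 62 + 46 + 59 + 58 + 47 + 62 + 62)/11 = 56.6364
Numerator Σ_{t=1}^{9}(z_t−z̄)(z_{t+2}−z̄) = -131.7190
Denominator Σ(z_t−z̄)² = 356.5455
r_2 = -131.7190 / 356.5455 = -0.369

-0.369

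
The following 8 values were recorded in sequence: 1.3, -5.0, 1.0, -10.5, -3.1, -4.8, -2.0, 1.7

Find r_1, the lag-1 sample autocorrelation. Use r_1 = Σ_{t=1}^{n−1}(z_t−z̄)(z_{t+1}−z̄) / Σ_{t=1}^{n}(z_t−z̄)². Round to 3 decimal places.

-0.339

Mean z̄ = (1.3 − 5.0 + 1.0 − 10.5 − 3.1 − 4.8 − 2.0 + 1.7)/8 = -2.6750
Σ(z_t−z̄)(z_{t+1}−z̄) = (-9.2419) + (-8.5444) + (-28.7569) + (3.3256) + (0.9031) + (-1.4344) + (2.9531) = -40.7956
Denominator Σ(z_t−z̄)² = 120.2350
r_1 = -40.7956 / 120.2350 = -0.339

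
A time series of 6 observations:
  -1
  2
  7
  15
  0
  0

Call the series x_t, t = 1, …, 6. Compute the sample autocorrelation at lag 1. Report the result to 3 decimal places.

Mean x̄ = (-1 + 2 + 7 + 15 + 0 + 0)/6 = 3.8333
Σ(x_t−x̄)(x_{t+1}−x̄) = (8.8611) + (-5.8056) + (35.3611) + (-42.8056) + (14.6944) = 10.3056
Denominator Σ(x_t−x̄)² = 190.8333
r_1 = 10.3056 / 190.8333 = 0.054

0.054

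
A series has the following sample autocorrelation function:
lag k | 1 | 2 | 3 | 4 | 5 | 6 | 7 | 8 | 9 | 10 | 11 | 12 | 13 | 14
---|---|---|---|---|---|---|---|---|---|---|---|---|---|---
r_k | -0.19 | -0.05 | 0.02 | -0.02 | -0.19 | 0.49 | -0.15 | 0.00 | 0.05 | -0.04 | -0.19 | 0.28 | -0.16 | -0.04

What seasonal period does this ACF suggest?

6

The largest autocorrelation is r_6 = 0.49, with a weaker echo at lag 12 (0.28); the remaining lags stay at or below 0.05.
The dominant spike at lag 6 indicates a seasonal period of 6.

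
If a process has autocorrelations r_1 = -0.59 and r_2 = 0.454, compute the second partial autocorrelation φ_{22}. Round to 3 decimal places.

0.162

φ_{22} = (r_2 − r_1²) / (1 − r_1²)
r_1² = (-0.59)² = 0.3481
Numerator = 0.454 − 0.3481 = 0.1059; denominator = 1 − 0.3481 = 0.6519
φ_{22} = 0.1059 / 0.6519 = 0.162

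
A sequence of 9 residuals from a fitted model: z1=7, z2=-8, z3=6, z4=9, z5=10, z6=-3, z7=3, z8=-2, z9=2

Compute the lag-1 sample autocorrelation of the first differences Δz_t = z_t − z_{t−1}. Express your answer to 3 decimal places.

-0.449

First differences Δz: -15, 14, 3, 1, -13, 6, -5, 4
Mean of differences = -0.6250
Numerator Σ(Δz_t−Δz̄)(Δz_{t+1}−Δz̄) = -302.6406
Denominator Σ(Δz_t−Δz̄)² = 673.8750
r_1(Δz) = -302.6406 / 673.8750 = -0.449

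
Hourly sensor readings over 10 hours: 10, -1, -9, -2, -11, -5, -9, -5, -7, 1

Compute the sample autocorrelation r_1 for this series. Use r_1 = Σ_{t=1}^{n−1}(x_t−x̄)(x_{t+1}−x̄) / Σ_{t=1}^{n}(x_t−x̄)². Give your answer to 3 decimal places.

0.033

Mean x̄ = (10 − 1 − 9 − 2 − 11 − 5 − 9 − 5 − 7 + 1)/10 = -3.8000
Numerator Σ_{t=1}^{9}(x_t−x̄)(x_{t+1}−x̄) = 11.3600
Denominator Σ(x_t−x̄)² = 343.6000
r_1 = 11.3600 / 343.6000 = 0.033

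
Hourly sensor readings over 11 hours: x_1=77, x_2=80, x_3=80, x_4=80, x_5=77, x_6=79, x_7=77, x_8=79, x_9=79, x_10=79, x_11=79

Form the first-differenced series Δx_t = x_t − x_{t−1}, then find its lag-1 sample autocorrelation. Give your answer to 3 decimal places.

-0.468

First differences Δx: 3, 0, 0, -3, 2, -2, 2, 0, 0, 0
Mean of differences = 0.2000
Numerator Σ(Δx_t−Δx̄)(Δx_{t+1}−Δx̄) = -13.8400
Denominator Σ(Δx_t−Δx̄)² = 29.6000
r_1(Δx) = -13.8400 / 29.6000 = -0.468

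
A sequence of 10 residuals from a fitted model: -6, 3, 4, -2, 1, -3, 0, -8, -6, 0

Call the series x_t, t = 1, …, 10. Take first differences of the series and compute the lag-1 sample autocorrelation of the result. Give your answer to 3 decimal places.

-0.244

First differences Δx: 9, 1, -6, 3, -4, 3, -8, 2, 6
Mean of differences = 0.6667
Numerator Σ(Δx_t−Δx̄)(Δx_{t+1}−Δx̄) = -61.4444
Denominator Σ(Δx_t−Δx̄)² = 252.0000
r_1(Δx) = -61.4444 / 252.0000 = -0.244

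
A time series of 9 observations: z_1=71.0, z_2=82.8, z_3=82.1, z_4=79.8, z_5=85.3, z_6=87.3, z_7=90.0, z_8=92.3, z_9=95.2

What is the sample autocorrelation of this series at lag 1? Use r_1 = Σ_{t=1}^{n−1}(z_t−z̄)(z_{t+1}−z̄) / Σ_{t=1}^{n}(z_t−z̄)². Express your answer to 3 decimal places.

0.409

Mean z̄ = (71.0 + 82.8 + 82.1 + 79.8 + 85.3 + 87.3 + 90.0 + 92.3 + 95.2)/9 = 85.0889
Numerator Σ_{t=1}^{8}(z_t−z̄)(z_{t+1}−z̄) = 173.4332
Denominator Σ(z_t−z̄)² = 423.9289
r_1 = 173.4332 / 423.9289 = 0.409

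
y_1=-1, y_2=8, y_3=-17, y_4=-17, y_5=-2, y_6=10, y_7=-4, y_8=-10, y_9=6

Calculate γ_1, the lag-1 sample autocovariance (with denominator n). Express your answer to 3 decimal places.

Mean ȳ = (-1 + 8 − 17 − 17 − 2 + 10 − 4 − 10 + 6)/9 = -3.0000
Σ_{t=1}^{8}(y_t−ȳ)(y_{t+1}−ȳ) = -6.0000
γ_1 = -6.0000 / 9 = -0.667

-0.667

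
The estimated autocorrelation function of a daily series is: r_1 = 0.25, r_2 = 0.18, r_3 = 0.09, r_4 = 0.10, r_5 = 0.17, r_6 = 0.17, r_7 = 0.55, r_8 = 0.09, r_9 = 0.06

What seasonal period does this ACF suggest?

The largest autocorrelation is r_7 = 0.55; the remaining lags stay at or below 0.25. The elevated value at lag 1 (0.25), dropping to 0.18 at lag 2, reflects decaying short-term dependence rather than seasonality.
The dominant spike at lag 7 indicates a seasonal period of 7.

7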